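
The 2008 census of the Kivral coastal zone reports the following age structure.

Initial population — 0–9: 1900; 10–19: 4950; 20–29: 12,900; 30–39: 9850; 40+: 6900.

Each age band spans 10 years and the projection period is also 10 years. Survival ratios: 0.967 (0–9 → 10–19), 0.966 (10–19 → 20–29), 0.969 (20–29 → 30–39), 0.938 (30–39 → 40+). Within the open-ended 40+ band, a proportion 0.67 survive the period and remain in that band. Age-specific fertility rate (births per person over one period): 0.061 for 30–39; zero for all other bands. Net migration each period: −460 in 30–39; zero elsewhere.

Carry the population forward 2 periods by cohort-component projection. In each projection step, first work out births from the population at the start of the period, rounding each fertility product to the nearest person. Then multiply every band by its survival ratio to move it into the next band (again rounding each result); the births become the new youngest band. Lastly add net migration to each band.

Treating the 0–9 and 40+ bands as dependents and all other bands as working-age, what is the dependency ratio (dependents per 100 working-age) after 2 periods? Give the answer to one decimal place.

326.4

[period 1]
Births: 9850 * 0.061 = 601
10–19: 1900 * 0.967 = 1837
20–29: 4950 * 0.966 = 4782
30–39: 12900 * 0.969 = 12500
40+: 9850 * 0.938 + 6900 * 0.67 = 9239 + 4623 = 13862
Net migration: 30–39 − 460 → 12040
End of period: [601, 1837, 4782, 12040, 13862]
[period 2]
Births: 12040 * 0.061 = 734
10–19: 601 * 0.967 = 581
20–29: 1837 * 0.966 = 1775
30–39: 4782 * 0.969 = 4634
40+: 12040 * 0.938 + 13862 * 0.67 = 11294 + 9288 = 20582
Net migration: 30–39 − 460 → 4174
End of period: [734, 581, 1775, 4174, 20582]
Dependents (band 0–9 + band 40+) = 734 + 20582 = 21316; working-age = 6530; ratio = 21316/6530 × 100 = 326.4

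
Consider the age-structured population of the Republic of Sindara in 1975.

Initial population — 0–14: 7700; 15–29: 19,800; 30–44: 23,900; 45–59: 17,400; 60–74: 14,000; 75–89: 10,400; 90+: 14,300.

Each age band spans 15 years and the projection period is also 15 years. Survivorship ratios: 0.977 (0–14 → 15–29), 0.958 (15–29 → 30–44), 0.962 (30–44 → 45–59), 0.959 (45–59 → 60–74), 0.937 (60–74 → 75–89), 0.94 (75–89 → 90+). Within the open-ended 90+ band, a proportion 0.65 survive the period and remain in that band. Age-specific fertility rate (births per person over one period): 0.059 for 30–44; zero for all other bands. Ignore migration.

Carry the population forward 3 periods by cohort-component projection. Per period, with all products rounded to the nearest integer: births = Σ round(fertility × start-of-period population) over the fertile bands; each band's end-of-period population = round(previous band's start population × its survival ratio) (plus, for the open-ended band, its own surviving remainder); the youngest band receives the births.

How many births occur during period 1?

1410

— Period 1 —
Births: 23900 × 0.059 = 1410
15–29: 7700 × 0.977 = 7523
30–44: 19800 × 0.958 = 18968
45–59: 23900 × 0.962 = 22992
60–74: 17400 × 0.959 = 16687
75–89: 14000 × 0.937 = 13118
90+: 10400 × 0.94 + 14300 × 0.65 = 9776 + 9295 = 19071
Giving 1410 / 7523 / 18968 / 22992 / 16687 / 13118 / 19071.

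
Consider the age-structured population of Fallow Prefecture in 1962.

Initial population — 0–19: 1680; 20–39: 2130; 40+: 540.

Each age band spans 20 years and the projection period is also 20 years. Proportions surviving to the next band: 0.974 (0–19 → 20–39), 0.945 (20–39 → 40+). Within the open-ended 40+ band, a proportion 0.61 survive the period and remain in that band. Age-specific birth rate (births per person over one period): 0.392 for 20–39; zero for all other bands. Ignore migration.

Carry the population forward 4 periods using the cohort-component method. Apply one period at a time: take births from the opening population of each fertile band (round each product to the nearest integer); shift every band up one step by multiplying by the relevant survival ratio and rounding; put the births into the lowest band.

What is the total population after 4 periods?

[period 1]
Births: 2130 × 0.392 = 835
20–39: 1680 × 0.974 = 1636
40+: 2130 × 0.945 + 540 × 0.61 = 2013 + 329 = 2342
End of period: [835, 1636, 2342]
[period 2]
Births: 1636 × 0.392 = 641
20–39: 835 × 0.974 = 813
40+: 1636 × 0.945 + 2342 × 0.61 = 1546 + 1429 = 2975
End of period: [641, 813, 2975]
[period 3]
Births: 813 × 0.392 = 319
20–39: 641 × 0.974 = 624
40+: 813 × 0.945 + 2975 × 0.61 = 768 + 1815 = 2583
End of period: [319, 624, 2583]
[period 4]
Births: 624 × 0.392 = 245
20–39: 319 × 0.974 = 311
40+: 624 × 0.945 + 2583 × 0.61 = 590 + 1576 = 2166
End of period: [245, 311, 2166]
Total after period 4: 245 + 311 + 2166 = 2722

2722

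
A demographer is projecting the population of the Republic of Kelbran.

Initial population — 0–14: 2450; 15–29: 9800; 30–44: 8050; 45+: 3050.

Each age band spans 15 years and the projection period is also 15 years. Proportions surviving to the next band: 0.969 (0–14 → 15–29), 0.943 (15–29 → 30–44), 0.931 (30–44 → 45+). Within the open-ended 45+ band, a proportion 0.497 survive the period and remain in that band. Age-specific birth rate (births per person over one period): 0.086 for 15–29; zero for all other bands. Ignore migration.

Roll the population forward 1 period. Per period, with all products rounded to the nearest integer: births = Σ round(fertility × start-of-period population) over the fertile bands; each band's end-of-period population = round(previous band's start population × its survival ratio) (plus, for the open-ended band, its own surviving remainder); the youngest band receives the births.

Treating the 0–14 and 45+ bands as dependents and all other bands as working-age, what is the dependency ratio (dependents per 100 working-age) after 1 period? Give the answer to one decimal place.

84.8

Numbering the bands 1..4 from youngest to oldest:
After projecting period 1:
Births: 9800 × 0.086 = 843
Band 2: 2450 × 0.969 = 2374
Band 3: 9800 × 0.943 = 9241
Band 4: 8050 × 0.931 + 3050 × 0.497 = 7495 + 1516 = 9011
Giving 843 / 2374 / 9241 / 9011.
Dependents (band 0–14 + band 45+) = 843 + 9011 = 9854; working-age = 11615; ratio = 9854/11615 × 100 = 84.8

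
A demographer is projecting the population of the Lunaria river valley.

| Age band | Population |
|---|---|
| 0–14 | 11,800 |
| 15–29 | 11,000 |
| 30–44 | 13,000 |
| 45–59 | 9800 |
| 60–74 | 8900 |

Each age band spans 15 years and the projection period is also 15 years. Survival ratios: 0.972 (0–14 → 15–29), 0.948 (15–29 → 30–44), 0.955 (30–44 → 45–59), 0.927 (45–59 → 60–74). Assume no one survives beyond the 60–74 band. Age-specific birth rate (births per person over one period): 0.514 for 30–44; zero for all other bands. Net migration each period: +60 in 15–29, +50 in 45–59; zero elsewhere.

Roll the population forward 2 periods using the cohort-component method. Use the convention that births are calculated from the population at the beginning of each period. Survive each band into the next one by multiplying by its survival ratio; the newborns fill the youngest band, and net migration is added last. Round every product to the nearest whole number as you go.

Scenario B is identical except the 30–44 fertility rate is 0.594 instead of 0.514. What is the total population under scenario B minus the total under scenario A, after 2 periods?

Let band 1 be 0–14 through band 5 = 60–74.
— Period 1 —
Births: 13000 * 0.514 = 6682
Band 2: 11800 * 0.972 = 11470
Band 3: 11000 * 0.948 = 10428
Band 4: 13000 * 0.955 = 12415
Band 5: 9800 * 0.927 = 9085
Net migration: Band 2 + 60 → 11530; Band 4 + 50 → 12465
End of period: [6682, 11530, 10428, 12465, 9085]
— Period 2 —
Births: 10428 * 0.514 = 5360
Band 2: 6682 * 0.972 = 6495
Band 3: 11530 * 0.948 = 10930
Band 4: 10428 * 0.955 = 9959
Band 5: 12465 * 0.927 = 11555
Net migration: Band 2 + 60 → 6555; Band 4 + 50 → 10009
End of period: [5360, 6555, 10930, 10009, 11555]
Scenario A total after 2 periods: 44409
Scenario B projection —
— Period 1 —
Births: 13000 * 0.594 = 7722
Band 2: 11800 * 0.972 = 11470
Band 3: 11000 * 0.948 = 10428
Band 4: 13000 * 0.955 = 12415
Band 5: 9800 * 0.927 = 9085
Net migration: Band 2 + 60 → 11530; Band 4 + 50 → 12465
End of period: [7722, 11530, 10428, 12465, 9085]
— Period 2 —
Births: 10428 * 0.594 = 6194
Band 2: 7722 * 0.972 = 7506
Band 3: 11530 * 0.948 = 10930
Band 4: 10428 * 0.955 = 9959
Band 5: 12465 * 0.927 = 11555
Net migration: Band 2 + 60 → 7566; Band 4 + 50 → 10009
End of period: [6194, 7566, 10930, 10009, 11555]
Scenario B total after 2 periods: 46254
Difference B − A = 46254 − 44409 = 1845

1845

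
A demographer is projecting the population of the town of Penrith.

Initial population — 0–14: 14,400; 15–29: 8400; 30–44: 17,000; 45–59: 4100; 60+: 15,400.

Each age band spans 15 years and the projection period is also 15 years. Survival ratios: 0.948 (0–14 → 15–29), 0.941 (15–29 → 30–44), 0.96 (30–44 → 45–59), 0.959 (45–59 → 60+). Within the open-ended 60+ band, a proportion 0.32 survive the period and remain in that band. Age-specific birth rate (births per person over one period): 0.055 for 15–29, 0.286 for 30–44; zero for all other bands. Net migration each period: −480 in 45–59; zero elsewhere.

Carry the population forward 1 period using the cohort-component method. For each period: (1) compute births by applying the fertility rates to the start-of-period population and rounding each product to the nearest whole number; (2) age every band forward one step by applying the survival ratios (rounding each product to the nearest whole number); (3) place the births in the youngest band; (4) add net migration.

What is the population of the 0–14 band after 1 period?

(Bands numbered youngest = 1 to oldest = 5.)
After projecting period 1:
Births: 8400 × 0.055 = 462, 17000 × 0.286 = 4862 → 5324
Band 2: 14400 × 0.948 = 13651
Band 3: 8400 × 0.941 = 7904
Band 4: 17000 × 0.96 = 16320
Band 5: 4100 × 0.959 + 15400 × 0.32 = 3932 + 4928 = 8860
Net migration: Band 4 − 480 → 15840
Population now: 0–14=5324, 15–29=13651, 30–44=7904, 45–59=15840, 60+=8860

5324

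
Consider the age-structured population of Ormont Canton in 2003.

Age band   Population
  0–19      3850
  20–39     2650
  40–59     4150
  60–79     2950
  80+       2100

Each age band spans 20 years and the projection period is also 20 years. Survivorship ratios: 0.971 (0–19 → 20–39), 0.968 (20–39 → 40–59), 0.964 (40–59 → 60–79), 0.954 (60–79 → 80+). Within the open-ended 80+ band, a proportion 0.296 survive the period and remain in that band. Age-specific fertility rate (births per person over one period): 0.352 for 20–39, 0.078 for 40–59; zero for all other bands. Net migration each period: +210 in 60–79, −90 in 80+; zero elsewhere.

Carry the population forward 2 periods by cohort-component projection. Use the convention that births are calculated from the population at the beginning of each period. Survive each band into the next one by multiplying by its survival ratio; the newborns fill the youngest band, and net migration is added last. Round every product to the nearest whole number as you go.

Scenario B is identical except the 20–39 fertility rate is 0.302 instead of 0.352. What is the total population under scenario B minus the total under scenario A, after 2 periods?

(Groups numbered youngest = 1 to oldest = 5.)
After projecting period 1:
Births: 2650 × 0.352 = 933  |  4150 × 0.078 = 324 — total 1257
Group 2: 3850 × 0.971 = 3738
Group 3: 2650 × 0.968 = 2565
Group 4: 4150 × 0.964 = 4001
Group 5: 2950 × 0.954 + 2100 × 0.296 = 2814 + 622 = 3436
Net migration: Group 4 + 210 → 4211; Group 5 − 90 → 3346
End of period: [1257, 3738, 2565, 4211, 3346]
After projecting period 2:
Births: 3738 × 0.352 = 1316  |  2565 × 0.078 = 200 — total 1516
Group 2: 1257 × 0.971 = 1221
Group 3: 3738 × 0.968 = 3618
Group 4: 2565 × 0.964 = 2473
Group 5: 4211 × 0.954 + 3346 × 0.296 = 4017 + 990 = 5007
Net migration: Group 4 + 210 → 2683; Group 5 − 90 → 4917
End of period: [1516, 1221, 3618, 2683, 4917]
Scenario A total after 2 periods: 13955
Scenario B projection —
After projecting period 1:
Births: 2650 × 0.302 = 800  |  4150 × 0.078 = 324 — total 1124
Group 2: 3850 × 0.971 = 3738
Group 3: 2650 × 0.968 = 2565
Group 4: 4150 × 0.964 = 4001
Group 5: 2950 × 0.954 + 2100 × 0.296 = 2814 + 622 = 3436
Net migration: Group 4 + 210 → 4211; Group 5 − 90 → 3346
End of period: [1124, 3738, 2565, 4211, 3346]
After projecting period 2:
Births: 3738 × 0.302 = 1129  |  2565 × 0.078 = 200 — total 1329
Group 2: 1124 × 0.971 = 1091
Group 3: 3738 × 0.968 = 3618
Group 4: 2565 × 0.964 = 2473
Group 5: 4211 × 0.954 + 3346 × 0.296 = 4017 + 990 = 5007
Net migration: Group 4 + 210 → 2683; Group 5 − 90 → 4917
End of period: [1329, 1091, 3618, 2683, 4917]
Scenario B total after 2 periods: 13638
Difference B − A = 13638 − 13955 = -317

-317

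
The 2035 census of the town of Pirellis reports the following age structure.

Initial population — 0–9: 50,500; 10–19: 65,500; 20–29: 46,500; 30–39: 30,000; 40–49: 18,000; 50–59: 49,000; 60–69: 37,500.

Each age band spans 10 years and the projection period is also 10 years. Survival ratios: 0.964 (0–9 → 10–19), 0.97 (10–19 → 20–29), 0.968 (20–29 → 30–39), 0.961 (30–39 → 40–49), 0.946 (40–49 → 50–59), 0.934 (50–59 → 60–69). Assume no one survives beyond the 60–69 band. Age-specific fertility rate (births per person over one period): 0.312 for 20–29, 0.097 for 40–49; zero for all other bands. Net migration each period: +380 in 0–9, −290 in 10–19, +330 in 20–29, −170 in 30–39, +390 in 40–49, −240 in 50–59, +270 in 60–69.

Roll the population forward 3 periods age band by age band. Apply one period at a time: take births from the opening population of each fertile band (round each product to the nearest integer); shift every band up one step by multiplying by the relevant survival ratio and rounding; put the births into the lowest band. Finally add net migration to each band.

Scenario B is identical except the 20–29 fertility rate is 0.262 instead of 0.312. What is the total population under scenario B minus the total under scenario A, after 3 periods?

(Bands numbered youngest = 1 to oldest = 7.)
[period 1]
Births: 46500 × 0.312 = 14508  |  18000 × 0.097 = 1746 — total 16254
Band 2: 50500 × 0.964 = 48682
Band 3: 65500 × 0.97 = 63535
Band 4: 46500 × 0.968 = 45012
Band 5: 30000 × 0.961 = 28830
Band 6: 18000 × 0.946 = 17028
Band 7: 49000 × 0.934 = 45766
Net migration: Band 1 + 380 → 16634; Band 2 − 290 → 48392; Band 3 + 330 → 63865; Band 4 − 170 → 44842; Band 5 + 390 → 29220; Band 6 − 240 → 16788; Band 7 + 270 → 46036
→ [16634, 48392, 63865, 44842, 29220, 16788, 46036]
[period 2]
Births: 63865 × 0.312 = 19926  |  29220 × 0.097 = 2834 — total 22760
Band 2: 16634 × 0.964 = 16035
Band 3: 48392 × 0.97 = 46940
Band 4: 63865 × 0.968 = 61821
Band 5: 44842 × 0.961 = 43093
Band 6: 29220 × 0.946 = 27642
Band 7: 16788 × 0.934 = 15680
Net migration: Band 1 + 380 → 23140; Band 2 − 290 → 15745; Band 3 + 330 → 47270; Band 4 − 170 → 61651; Band 5 + 390 → 43483; Band 6 − 240 → 27402; Band 7 + 270 → 15950
→ [23140, 15745, 47270, 61651, 43483, 27402, 15950]
[period 3]
Births: 47270 × 0.312 = 14748  |  43483 × 0.097 = 4218 — total 18966
Band 2: 23140 × 0.964 = 22307
Band 3: 15745 × 0.97 = 15273
Band 4: 47270 × 0.968 = 45757
Band 5: 61651 × 0.961 = 59247
Band 6: 43483 × 0.946 = 41135
Band 7: 27402 × 0.934 = 25593
Net migration: Band 1 + 380 → 19346; Band 2 − 290 → 22017; Band 3 + 330 → 15603; Band 4 − 170 → 45587; Band 5 + 390 → 59637; Band 6 − 240 → 40895; Band 7 + 270 → 25863
→ [19346, 22017, 15603, 45587, 59637, 40895, 25863]
Scenario A total after 3 periods: 228948
Scenario B projection —
[period 1]
Births: 46500 × 0.262 = 12183  |  18000 × 0.097 = 1746 — total 13929
Band 2: 50500 × 0.964 = 48682
Band 3: 65500 × 0.97 = 63535
Band 4: 46500 × 0.968 = 45012
Band 5: 30000 × 0.961 = 28830
Band 6: 18000 × 0.946 = 17028
Band 7: 49000 × 0.934 = 45766
Net migration: Band 1 + 380 → 14309; Band 2 − 290 → 48392; Band 3 + 330 → 63865; Band 4 − 170 → 44842; Band 5 + 390 → 29220; Band 6 − 240 → 16788; Band 7 + 270 → 46036
→ [14309, 48392, 63865, 44842, 29220, 16788, 46036]
[period 2]
Births: 63865 × 0.262 = 16733  |  29220 × 0.097 = 2834 — total 19567
Band 2: 14309 × 0.964 = 13794
Band 3: 48392 × 0.97 = 46940
Band 4: 63865 × 0.968 = 61821
Band 5: 44842 × 0.961 = 43093
Band 6: 29220 × 0.946 = 27642
Band 7: 16788 × 0.934 = 15680
Net migration: Band 1 + 380 → 19947; Band 2 − 290 → 13504; Band 3 + 330 → 47270; Band 4 − 170 → 61651; Band 5 + 390 → 43483; Band 6 − 240 → 27402; Band 7 + 270 → 15950
→ [19947, 13504, 47270, 61651, 43483, 27402, 15950]
[period 3]
Births: 47270 × 0.262 = 12385  |  43483 × 0.097 = 4218 — total 16603
Band 2: 19947 × 0.964 = 19229
Band 3: 13504 × 0.97 = 13099
Band 4: 47270 × 0.968 = 45757
Band 5: 61651 × 0.961 = 59247
Band 6: 43483 × 0.946 = 41135
Band 7: 27402 × 0.934 = 25593
Net migration: Band 1 + 380 → 16983; Band 2 − 290 → 18939; Band 3 + 330 → 13429; Band 4 − 170 → 45587; Band 5 + 390 → 59637; Band 6 − 240 → 40895; Band 7 + 270 → 25863
→ [16983, 18939, 13429, 45587, 59637, 40895, 25863]
Scenario B total after 3 periods: 221333
Difference B − A = 221333 − 228948 = -7615

-7615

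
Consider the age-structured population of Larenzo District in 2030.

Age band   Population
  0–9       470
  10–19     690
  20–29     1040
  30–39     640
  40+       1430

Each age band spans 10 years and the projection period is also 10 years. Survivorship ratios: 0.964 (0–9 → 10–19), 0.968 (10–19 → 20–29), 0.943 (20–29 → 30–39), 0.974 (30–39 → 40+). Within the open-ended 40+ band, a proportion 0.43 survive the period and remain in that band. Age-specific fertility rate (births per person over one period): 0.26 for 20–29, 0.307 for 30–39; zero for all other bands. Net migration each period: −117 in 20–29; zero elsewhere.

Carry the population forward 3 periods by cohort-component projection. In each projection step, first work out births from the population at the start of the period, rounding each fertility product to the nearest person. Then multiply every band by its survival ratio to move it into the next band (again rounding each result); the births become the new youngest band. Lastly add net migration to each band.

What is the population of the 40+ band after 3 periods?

1145

Period 1.
Births: 1040 × 0.26 = 270  |  640 × 0.307 = 196 ⇒ total 466
10–19: 470 × 0.964 = 453
20–29: 690 × 0.968 = 668
30–39: 1040 × 0.943 = 981
40+: 640 × 0.974 + 1430 × 0.43 = 623 + 615 = 1238
Net migration: 20–29 − 117 → 551
Giving 466 / 453 / 551 / 981 / 1238.
Period 2.
Births: 551 × 0.26 = 143  |  981 × 0.307 = 301 ⇒ total 444
10–19: 466 × 0.964 = 449
20–29: 453 × 0.968 = 439
30–39: 551 × 0.943 = 520
40+: 981 × 0.974 + 1238 × 0.43 = 955 + 532 = 1487
Net migration: 20–29 − 117 → 322
Giving 444 / 449 / 322 / 520 / 1487.
Period 3.
Births: 322 × 0.26 = 84  |  520 × 0.307 = 160 ⇒ total 244
10–19: 444 × 0.964 = 428
20–29: 449 × 0.968 = 435
30–39: 322 × 0.943 = 304
40+: 520 × 0.974 + 1487 × 0.43 = 506 + 639 = 1145
Net migration: 20–29 − 117 → 318
Giving 244 / 428 / 318 / 304 / 1145.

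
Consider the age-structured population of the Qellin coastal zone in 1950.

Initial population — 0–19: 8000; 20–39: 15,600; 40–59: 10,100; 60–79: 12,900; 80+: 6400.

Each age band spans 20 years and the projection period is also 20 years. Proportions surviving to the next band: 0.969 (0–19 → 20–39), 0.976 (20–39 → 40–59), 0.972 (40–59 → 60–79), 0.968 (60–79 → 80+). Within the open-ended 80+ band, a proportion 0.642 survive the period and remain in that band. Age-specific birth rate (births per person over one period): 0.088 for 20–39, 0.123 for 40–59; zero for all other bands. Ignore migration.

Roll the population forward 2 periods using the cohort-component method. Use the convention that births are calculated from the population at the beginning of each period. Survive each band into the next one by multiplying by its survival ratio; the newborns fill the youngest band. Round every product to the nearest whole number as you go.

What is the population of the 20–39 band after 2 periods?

Call the groups 1 to 5, youngest first.
After projecting period 1:
Births: 15600 × 0.088 = 1373 ; 10100 × 0.123 = 1242 — total 2615
Group 2: 8000 × 0.969 = 7752
Group 3: 15600 × 0.976 = 15226
Group 4: 10100 × 0.972 = 9817
Group 5: 12900 × 0.968 + 6400 × 0.642 = 12487 + 4109 = 16596
→ [2615, 7752, 15226, 9817, 16596]
After projecting period 2:
Births: 7752 × 0.088 = 682 ; 15226 × 0.123 = 1873 — total 2555
Group 2: 2615 × 0.969 = 2534
Group 3: 7752 × 0.976 = 7566
Group 4: 15226 × 0.972 = 14800
Group 5: 9817 × 0.968 + 16596 × 0.642 = 9503 + 10655 = 20158
→ [2555, 2534, 7566, 14800, 20158]

2534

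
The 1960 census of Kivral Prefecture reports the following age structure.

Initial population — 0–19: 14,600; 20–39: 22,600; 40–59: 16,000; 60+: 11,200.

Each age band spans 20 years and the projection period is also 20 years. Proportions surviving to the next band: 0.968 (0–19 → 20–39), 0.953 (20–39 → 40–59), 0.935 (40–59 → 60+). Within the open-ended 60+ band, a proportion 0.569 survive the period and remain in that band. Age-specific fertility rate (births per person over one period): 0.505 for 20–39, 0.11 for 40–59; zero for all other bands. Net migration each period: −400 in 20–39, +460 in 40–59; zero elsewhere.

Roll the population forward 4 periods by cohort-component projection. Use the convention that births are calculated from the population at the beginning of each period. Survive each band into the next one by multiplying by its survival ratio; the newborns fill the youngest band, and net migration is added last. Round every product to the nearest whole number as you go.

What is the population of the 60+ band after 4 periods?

(Groups numbered youngest = 1 to oldest = 4.)
Period 1.
Births: 22600 × 0.505 = 11413  |  16000 × 0.11 = 1760 — total 13173
Group 2: 14600 × 0.968 = 14133
Group 3: 22600 × 0.953 = 21538
Group 4: 16000 × 0.935 + 11200 × 0.569 = 14960 + 6373 = 21333
Net migration: Group 2 − 400 → 13733; Group 3 + 460 → 21998
→ [13173, 13733, 21998, 21333]
Period 2.
Births: 13733 × 0.505 = 6935  |  21998 × 0.11 = 2420 — total 9355
Group 2: 13173 × 0.968 = 12751
Group 3: 13733 × 0.953 = 13088
Group 4: 21998 × 0.935 + 21333 × 0.569 = 20568 + 12138 = 32706
Net migration: Group 2 − 400 → 12351; Group 3 + 460 → 13548
→ [9355, 12351, 13548, 32706]
Period 3.
Births: 12351 × 0.505 = 6237  |  13548 × 0.11 = 1490 — total 7727
Group 2: 9355 × 0.968 = 9056
Group 3: 12351 × 0.953 = 11771
Group 4: 13548 × 0.935 + 32706 × 0.569 = 12667 + 18610 = 31277
Net migration: Group 2 − 400 → 8656; Group 3 + 460 → 12231
→ [7727, 8656, 12231, 31277]
Period 4.
Births: 8656 × 0.505 = 4371  |  12231 × 0.11 = 1345 — total 5716
Group 2: 7727 × 0.968 = 7480
Group 3: 8656 × 0.953 = 8249
Group 4: 12231 × 0.935 + 31277 × 0.569 = 11436 + 17797 = 29233
Net migration: Group 2 − 400 → 7080; Group 3 + 460 → 8709
→ [5716, 7080, 8709, 29233]

29233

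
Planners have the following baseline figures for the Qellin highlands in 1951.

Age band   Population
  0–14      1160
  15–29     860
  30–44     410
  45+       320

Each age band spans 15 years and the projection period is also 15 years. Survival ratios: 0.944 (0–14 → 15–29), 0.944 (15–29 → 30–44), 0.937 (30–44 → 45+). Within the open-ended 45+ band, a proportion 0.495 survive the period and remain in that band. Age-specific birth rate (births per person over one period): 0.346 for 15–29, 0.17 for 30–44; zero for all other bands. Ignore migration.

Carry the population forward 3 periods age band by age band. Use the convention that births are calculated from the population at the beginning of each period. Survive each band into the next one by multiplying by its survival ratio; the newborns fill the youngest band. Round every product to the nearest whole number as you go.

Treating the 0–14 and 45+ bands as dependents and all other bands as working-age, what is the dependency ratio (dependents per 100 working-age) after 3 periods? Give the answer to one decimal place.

Numbering the bands 1..4 from youngest to oldest:
Period 1:
Births: 860 * 0.346 = 298  |  410 * 0.17 = 70 → total 368
Band 2: 1160 * 0.944 = 1095
Band 3: 860 * 0.944 = 812
Band 4: 410 * 0.937 + 320 * 0.495 = 384 + 158 = 542
Giving 368 / 1095 / 812 / 542.
Period 2:
Births: 1095 * 0.346 = 379  |  812 * 0.17 = 138 → total 517
Band 2: 368 * 0.944 = 347
Band 3: 1095 * 0.944 = 1034
Band 4: 812 * 0.937 + 542 * 0.495 = 761 + 268 = 1029
Giving 517 / 347 / 1034 / 1029.
Period 3:
Births: 347 * 0.346 = 120  |  1034 * 0.17 = 176 → total 296
Band 2: 517 * 0.944 = 488
Band 3: 347 * 0.944 = 328
Band 4: 1034 * 0.937 + 1029 * 0.495 = 969 + 509 = 1478
Giving 296 / 488 / 328 / 1478.
Dependents (band 0–14 + band 45+) = 296 + 1478 = 1774; working-age = 816; ratio = 1774/816 × 100 = 217.4

217.4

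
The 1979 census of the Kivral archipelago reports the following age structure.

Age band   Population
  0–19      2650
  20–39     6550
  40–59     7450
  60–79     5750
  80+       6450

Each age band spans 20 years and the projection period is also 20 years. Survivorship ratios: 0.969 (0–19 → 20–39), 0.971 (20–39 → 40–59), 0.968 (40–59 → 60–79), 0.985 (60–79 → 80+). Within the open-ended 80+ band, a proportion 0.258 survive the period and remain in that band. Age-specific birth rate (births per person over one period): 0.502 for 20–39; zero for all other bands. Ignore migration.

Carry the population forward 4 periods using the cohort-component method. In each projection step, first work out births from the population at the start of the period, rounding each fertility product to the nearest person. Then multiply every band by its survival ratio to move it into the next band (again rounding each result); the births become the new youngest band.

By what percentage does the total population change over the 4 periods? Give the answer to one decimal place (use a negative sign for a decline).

Period 1:
Births: 6550 × 0.502 = 3288
20–39: 2650 × 0.969 = 2568
40–59: 6550 × 0.971 = 6360
60–79: 7450 × 0.968 = 7212
80+: 5750 × 0.985 + 6450 × 0.258 = 5664 + 1664 = 7328
→ [3288, 2568, 6360, 7212, 7328]
Period 2:
Births: 2568 × 0.502 = 1289
20–39: 3288 × 0.969 = 3186
40–59: 2568 × 0.971 = 2494
60–79: 6360 × 0.968 = 6156
80+: 7212 × 0.985 + 7328 × 0.258 = 7104 + 1891 = 8995
→ [1289, 3186, 2494, 6156, 8995]
Period 3:
Births: 3186 × 0.502 = 1599
20–39: 1289 × 0.969 = 1249
40–59: 3186 × 0.971 = 3094
60–79: 2494 × 0.968 = 2414
80+: 6156 × 0.985 + 8995 × 0.258 = 6064 + 2321 = 8385
→ [1599, 1249, 3094, 2414, 8385]
Period 4:
Births: 1249 × 0.502 = 627
20–39: 1599 × 0.969 = 1549
40–59: 1249 × 0.971 = 1213
60–79: 3094 × 0.968 = 2995
80+: 2414 × 0.985 + 8385 × 0.258 = 2378 + 2163 = 4541
→ [627, 1549, 1213, 2995, 4541]
Total: 28850 → 10925; change = -17925; percentage change = -62.1%

-62.1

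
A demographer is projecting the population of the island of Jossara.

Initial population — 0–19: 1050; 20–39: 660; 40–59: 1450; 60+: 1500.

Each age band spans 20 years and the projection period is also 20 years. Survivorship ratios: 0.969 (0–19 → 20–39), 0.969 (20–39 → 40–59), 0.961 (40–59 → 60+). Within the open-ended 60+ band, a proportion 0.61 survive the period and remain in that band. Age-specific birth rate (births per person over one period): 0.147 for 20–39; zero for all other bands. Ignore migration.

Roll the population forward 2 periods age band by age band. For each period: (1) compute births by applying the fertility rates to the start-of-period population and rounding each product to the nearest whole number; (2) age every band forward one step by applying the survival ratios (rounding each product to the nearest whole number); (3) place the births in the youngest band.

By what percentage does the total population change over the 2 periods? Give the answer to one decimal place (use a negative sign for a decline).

Numbering the bands 1..4 from youngest to oldest:
After projecting period 1:
Births: 660 * 0.147 = 97
Band 2: 1050 * 0.969 = 1017
Band 3: 660 * 0.969 = 640
Band 4: 1450 * 0.961 + 1500 * 0.61 = 1393 + 915 = 2308
Giving 97 / 1017 / 640 / 2308.
After projecting period 2:
Births: 1017 * 0.147 = 149
Band 2: 97 * 0.969 = 94
Band 3: 1017 * 0.969 = 985
Band 4: 640 * 0.961 + 2308 * 0.61 = 615 + 1408 = 2023
Giving 149 / 94 / 985 / 2023.
Total: 4660 → 3251; change = -1409; percentage change = -30.2%

-30.2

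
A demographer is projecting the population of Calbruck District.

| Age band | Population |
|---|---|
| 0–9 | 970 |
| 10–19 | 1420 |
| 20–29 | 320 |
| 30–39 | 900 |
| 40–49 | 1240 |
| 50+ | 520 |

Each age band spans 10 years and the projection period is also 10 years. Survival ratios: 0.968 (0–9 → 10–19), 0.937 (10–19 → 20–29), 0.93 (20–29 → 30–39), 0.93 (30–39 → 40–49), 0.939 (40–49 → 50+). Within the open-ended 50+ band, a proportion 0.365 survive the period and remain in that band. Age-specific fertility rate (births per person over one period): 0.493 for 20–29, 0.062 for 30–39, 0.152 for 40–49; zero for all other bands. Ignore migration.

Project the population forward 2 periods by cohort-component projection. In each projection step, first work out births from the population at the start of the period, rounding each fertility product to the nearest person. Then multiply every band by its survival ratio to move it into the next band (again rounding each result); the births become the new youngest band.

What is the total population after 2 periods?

Numbering the bands 1..6 from youngest to oldest:
After projecting period 1:
Births: 320 × 0.493 = 158, 900 × 0.062 = 56, 1240 × 0.152 = 188 → total 402
Band 2: 970 × 0.968 = 939
Band 3: 1420 × 0.937 = 1331
Band 4: 320 × 0.93 = 298
Band 5: 900 × 0.93 = 837
Band 6: 1240 × 0.939 + 520 × 0.365 = 1164 + 190 = 1354
Giving 402 / 939 / 1331 / 298 / 837 / 1354.
After projecting period 2:
Births: 1331 × 0.493 = 656, 298 × 0.062 = 18, 837 × 0.152 = 127 → total 801
Band 2: 402 × 0.968 = 389
Band 3: 939 × 0.937 = 880
Band 4: 1331 × 0.93 = 1238
Band 5: 298 × 0.93 = 277
Band 6: 837 × 0.939 + 1354 × 0.365 = 786 + 494 = 1280
Giving 801 / 389 / 880 / 1238 / 277 / 1280.
Total after period 2: 801 + 389 + 880 + 1238 + 277 + 1280 = 4865

4865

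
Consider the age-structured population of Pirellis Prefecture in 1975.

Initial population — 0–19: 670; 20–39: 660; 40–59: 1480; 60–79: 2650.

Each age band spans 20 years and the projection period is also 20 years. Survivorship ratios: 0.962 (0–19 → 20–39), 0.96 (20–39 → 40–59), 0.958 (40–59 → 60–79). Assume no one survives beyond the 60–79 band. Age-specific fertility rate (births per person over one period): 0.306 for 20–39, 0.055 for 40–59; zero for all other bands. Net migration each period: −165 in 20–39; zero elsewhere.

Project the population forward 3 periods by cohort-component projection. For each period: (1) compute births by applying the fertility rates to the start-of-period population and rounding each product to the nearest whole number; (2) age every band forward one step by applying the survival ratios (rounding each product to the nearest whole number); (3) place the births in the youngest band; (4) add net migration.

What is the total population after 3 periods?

Period 1.
Births: 660 × 0.306 = 202, 1480 × 0.055 = 81 → total 283
20–39: 670 × 0.962 = 645
40–59: 660 × 0.96 = 634
60–79: 1480 × 0.958 = 1418
Net migration: 20–39 − 165 → 480
→ [283, 480, 634, 1418]
Period 2.
Births: 480 × 0.306 = 147, 634 × 0.055 = 35 → total 182
20–39: 283 × 0.962 = 272
40–59: 480 × 0.96 = 461
60–79: 634 × 0.958 = 607
Net migration: 20–39 − 165 → 107
→ [182, 107, 461, 607]
Period 3.
Births: 107 × 0.306 = 33, 461 × 0.055 = 25 → total 58
20–39: 182 × 0.962 = 175
40–59: 107 × 0.96 = 103
60–79: 461 × 0.958 = 442
Net migration: 20–39 − 165 → 10
→ [58, 10, 103, 442]
Total after period 3: 58 + 10 + 103 + 442 = 613

613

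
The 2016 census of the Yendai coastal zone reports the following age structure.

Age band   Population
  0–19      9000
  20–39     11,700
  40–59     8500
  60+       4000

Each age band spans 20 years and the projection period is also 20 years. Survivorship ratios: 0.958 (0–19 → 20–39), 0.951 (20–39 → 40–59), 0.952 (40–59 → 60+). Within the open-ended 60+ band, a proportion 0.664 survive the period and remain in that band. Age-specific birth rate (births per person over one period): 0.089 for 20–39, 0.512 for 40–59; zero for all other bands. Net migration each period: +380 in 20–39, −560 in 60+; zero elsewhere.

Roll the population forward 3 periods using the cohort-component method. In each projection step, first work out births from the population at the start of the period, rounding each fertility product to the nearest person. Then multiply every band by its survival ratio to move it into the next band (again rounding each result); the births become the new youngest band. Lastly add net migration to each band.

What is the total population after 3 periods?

35500

(Groups numbered youngest = 1 to oldest = 4.)
Period 1.
Births: 11700 × 0.089 = 1041  |  8500 × 0.512 = 4352 → total 5393
Group 2: 9000 × 0.958 = 8622
Group 3: 11700 × 0.951 = 11127
Group 4: 8500 × 0.952 + 4000 × 0.664 = 8092 + 2656 = 10748
Net migration: Group 2 + 380 → 9002; Group 4 − 560 → 10188
End of period: [5393, 9002, 11127, 10188]
Period 2.
Births: 9002 × 0.089 = 801  |  11127 × 0.512 = 5697 → total 6498
Group 2: 5393 × 0.958 = 5166
Group 3: 9002 × 0.951 = 8561
Group 4: 11127 × 0.952 + 10188 × 0.664 = 10593 + 6765 = 17358
Net migration: Group 2 + 380 → 5546; Group 4 − 560 → 16798
End of period: [6498, 5546, 8561, 16798]
Period 3.
Births: 5546 × 0.089 = 494  |  8561 × 0.512 = 4383 → total 4877
Group 2: 6498 × 0.958 = 6225
Group 3: 5546 × 0.951 = 5274
Group 4: 8561 × 0.952 + 16798 × 0.664 = 8150 + 11154 = 19304
Net migration: Group 2 + 380 → 6605; Group 4 − 560 → 18744
End of period: [4877, 6605, 5274, 18744]
Total after period 3: 4877 + 6605 + 5274 + 18744 = 35500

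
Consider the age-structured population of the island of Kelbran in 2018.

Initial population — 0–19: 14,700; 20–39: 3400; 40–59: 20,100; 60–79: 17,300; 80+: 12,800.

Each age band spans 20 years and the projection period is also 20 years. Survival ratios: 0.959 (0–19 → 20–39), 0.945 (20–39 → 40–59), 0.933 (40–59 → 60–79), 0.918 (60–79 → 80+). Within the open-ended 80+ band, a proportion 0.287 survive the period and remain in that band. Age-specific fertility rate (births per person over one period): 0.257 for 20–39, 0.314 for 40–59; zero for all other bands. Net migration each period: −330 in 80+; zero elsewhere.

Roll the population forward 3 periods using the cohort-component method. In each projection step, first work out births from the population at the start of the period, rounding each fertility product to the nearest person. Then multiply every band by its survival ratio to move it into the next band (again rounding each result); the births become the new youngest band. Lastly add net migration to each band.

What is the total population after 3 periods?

(Bands numbered youngest = 1 to oldest = 5.)
Period 1.
Births: 3400 × 0.257 = 874  |  20100 × 0.314 = 6311 → total 7185
Band 2: 14700 × 0.959 = 14097
Band 3: 3400 × 0.945 = 3213
Band 4: 20100 × 0.933 = 18753
Band 5: 17300 × 0.918 + 12800 × 0.287 = 15881 + 3674 = 19555
Net migration: Band 5 − 330 → 19225
→ [7185, 14097, 3213, 18753, 19225]
Period 2.
Births: 14097 × 0.257 = 3623  |  3213 × 0.314 = 1009 → total 4632
Band 2: 7185 × 0.959 = 6890
Band 3: 14097 × 0.945 = 13322
Band 4: 3213 × 0.933 = 2998
Band 5: 18753 × 0.918 + 19225 × 0.287 = 17215 + 5518 = 22733
Net migration: Band 5 − 330 → 22403
→ [4632, 6890, 13322, 2998, 22403]
Period 3.
Births: 6890 × 0.257 = 1771  |  13322 × 0.314 = 4183 → total 5954
Band 2: 4632 × 0.959 = 4442
Band 3: 6890 × 0.945 = 6511
Band 4: 13322 × 0.933 = 12429
Band 5: 2998 × 0.918 + 22403 × 0.287 = 2752 + 6430 = 9182
Net migration: Band 5 − 330 → 8852
→ [5954, 4442, 6511, 12429, 8852]
Total after period 3: 5954 + 4442 + 6511 + 12429 + 8852 = 38188

38188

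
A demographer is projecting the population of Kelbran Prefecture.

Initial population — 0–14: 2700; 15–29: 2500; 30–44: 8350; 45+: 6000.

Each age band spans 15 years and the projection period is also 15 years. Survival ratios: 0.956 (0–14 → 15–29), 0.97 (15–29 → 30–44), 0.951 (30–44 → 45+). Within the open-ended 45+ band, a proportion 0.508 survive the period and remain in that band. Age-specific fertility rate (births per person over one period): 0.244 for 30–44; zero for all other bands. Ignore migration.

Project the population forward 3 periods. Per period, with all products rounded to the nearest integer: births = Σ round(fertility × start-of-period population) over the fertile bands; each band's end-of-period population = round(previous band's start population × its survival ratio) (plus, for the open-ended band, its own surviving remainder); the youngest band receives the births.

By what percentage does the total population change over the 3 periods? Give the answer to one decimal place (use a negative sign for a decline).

-51.6

Period 1.
Births: 8350 * 0.244 = 2037
15–29: 2700 * 0.956 = 2581
30–44: 2500 * 0.97 = 2425
45+: 8350 * 0.951 + 6000 * 0.508 = 7941 + 3048 = 10989
Population now: 0–14=2037, 15–29=2581, 30–44=2425, 45+=10989
Period 2.
Births: 2425 * 0.244 = 592
15–29: 2037 * 0.956 = 1947
30–44: 2581 * 0.97 = 2504
45+: 2425 * 0.951 + 10989 * 0.508 = 2306 + 5582 = 7888
Population now: 0–14=592, 15–29=1947, 30–44=2504, 45+=7888
Period 3.
Births: 2504 * 0.244 = 611
15–29: 592 * 0.956 = 566
30–44: 1947 * 0.97 = 1889
45+: 2504 * 0.951 + 7888 * 0.508 = 2381 + 4007 = 6388
Population now: 0–14=611, 15–29=566, 30–44=1889, 45+=6388
Total: 19550 → 9454; change = -10096; percentage change = -51.6%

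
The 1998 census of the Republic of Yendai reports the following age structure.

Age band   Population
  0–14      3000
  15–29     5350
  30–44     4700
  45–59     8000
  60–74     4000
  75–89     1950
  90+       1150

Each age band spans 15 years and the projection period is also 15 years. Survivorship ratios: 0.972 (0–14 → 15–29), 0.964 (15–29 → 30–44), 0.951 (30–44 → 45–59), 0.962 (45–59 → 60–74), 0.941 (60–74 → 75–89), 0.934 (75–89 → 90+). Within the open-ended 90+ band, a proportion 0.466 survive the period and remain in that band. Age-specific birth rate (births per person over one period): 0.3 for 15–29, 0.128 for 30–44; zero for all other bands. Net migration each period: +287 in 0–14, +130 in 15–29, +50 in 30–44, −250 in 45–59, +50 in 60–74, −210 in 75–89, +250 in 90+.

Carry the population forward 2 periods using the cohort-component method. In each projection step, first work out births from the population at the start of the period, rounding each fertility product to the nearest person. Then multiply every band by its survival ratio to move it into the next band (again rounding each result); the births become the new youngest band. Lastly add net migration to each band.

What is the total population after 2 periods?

28082

Numbering the groups 1..7 from youngest to oldest:
Period 1.
Births: 5350 * 0.3 = 1605  |  4700 * 0.128 = 602 ⇒ total 2207
Group 2: 3000 * 0.972 = 2916
Group 3: 5350 * 0.964 = 5157
Group 4: 4700 * 0.951 = 4470
Group 5: 8000 * 0.962 = 7696
Group 6: 4000 * 0.941 = 3764
Group 7: 1950 * 0.934 + 1150 * 0.466 = 1821 + 536 = 2357
Net migration: Group 1 + 287 → 2494; Group 2 + 130 → 3046; Group 3 + 50 → 5207; Group 4 − 250 → 4220; Group 5 + 50 → 7746; Group 6 − 210 → 3554; Group 7 + 250 → 2607
End of period: [2494, 3046, 5207, 4220, 7746, 3554, 2607]
Period 2.
Births: 3046 * 0.3 = 914  |  5207 * 0.128 = 666 ⇒ total 1580
Group 2: 2494 * 0.972 = 2424
Group 3: 3046 * 0.964 = 2936
Group 4: 5207 * 0.951 = 4952
Group 5: 4220 * 0.962 = 4060
Group 6: 7746 * 0.941 = 7289
Group 7: 3554 * 0.934 + 2607 * 0.466 = 3319 + 1215 = 4534
Net migration: Group 1 + 287 → 1867; Group 2 + 130 → 2554; Group 3 + 50 → 2986; Group 4 − 250 → 4702; Group 5 + 50 → 4110; Group 6 − 210 → 7079; Group 7 + 250 → 4784
End of period: [1867, 2554, 2986, 4702, 4110, 7079, 4784]
Total after period 2: 1867 + 2554 + 2986 + 4702 + 4110 + 7079 + 4784 = 28082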